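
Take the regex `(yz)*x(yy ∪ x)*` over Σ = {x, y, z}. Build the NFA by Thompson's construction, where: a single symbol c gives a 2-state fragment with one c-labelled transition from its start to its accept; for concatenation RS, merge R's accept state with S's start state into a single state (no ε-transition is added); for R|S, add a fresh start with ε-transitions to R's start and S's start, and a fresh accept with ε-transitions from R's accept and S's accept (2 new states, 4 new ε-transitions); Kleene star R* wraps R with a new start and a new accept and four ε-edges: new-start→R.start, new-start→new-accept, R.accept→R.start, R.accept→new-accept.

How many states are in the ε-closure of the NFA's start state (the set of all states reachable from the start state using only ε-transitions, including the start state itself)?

Compute the ε-closure size of each fragment's start state recursively; a symbol fragment's start has no outgoing ε-edge, so its closure is just itself (size 1).
  yz → same as the first factor's closure: C = 1
  (yz)* → new start has ε-edges to the inner start and to the new accept, so C = 2 + 1 = 3
  yy → C equals the left operand's closure size = 1 (its accept is not ε-reachable, so the closure stops there)
  yy ∪ x → C = 1 + 1 + 1 = 3 (the new accept is not ε-reachable since no branch accepts ε)
  (yy ∪ x)* → C = 1 (new start) + 3 (body) + 1 (new accept) = 5
  (yz)*x(yy ∪ x)* → C = 3 + (1−1) = 3 (closure spills across the concat boundary because the left factor accepts ε)

3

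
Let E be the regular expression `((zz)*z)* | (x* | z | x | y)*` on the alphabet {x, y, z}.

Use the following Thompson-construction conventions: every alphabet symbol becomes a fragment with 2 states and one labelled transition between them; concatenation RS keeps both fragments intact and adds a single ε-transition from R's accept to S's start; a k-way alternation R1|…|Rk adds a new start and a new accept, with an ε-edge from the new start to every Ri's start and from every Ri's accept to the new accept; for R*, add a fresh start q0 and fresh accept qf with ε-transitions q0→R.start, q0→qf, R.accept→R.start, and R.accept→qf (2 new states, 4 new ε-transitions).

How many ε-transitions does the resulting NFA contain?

30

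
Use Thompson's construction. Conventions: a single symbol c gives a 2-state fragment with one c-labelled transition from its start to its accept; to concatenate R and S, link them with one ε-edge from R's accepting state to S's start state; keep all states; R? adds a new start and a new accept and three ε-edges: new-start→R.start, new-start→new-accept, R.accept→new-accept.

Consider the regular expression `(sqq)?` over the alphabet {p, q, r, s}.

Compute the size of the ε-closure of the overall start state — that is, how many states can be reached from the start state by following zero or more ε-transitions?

3

Let C(F) = |ε-closure(F.start)| within fragment F, and note whether F accepts ε. Symbol fragments have C = 1 and do not accept ε. Then:
  sqq → same as the first factor's closure: |closure| = 1
  (sqq)? → new start has ε-edges to the inner start and to the new accept, so |closure| = 2 + 1 = 3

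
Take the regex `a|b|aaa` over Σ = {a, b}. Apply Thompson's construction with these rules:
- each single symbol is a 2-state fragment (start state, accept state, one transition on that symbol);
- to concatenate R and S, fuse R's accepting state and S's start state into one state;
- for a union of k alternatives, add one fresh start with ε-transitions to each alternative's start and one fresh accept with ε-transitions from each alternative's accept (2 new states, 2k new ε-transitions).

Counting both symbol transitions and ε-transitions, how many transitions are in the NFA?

11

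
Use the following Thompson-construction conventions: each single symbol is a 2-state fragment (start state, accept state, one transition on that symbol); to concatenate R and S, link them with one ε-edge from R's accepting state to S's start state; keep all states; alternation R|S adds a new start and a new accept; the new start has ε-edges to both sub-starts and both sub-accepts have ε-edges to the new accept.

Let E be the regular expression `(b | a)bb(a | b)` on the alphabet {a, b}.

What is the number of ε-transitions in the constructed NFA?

Per subexpression:
Each of the 6 symbol leaves contributes 0 ε-transitions.
  b | a = 4 ε-transitions
  a | b = 4 ε-transitions
  (b | a)bb(a | b) = 11 ε-transitions

11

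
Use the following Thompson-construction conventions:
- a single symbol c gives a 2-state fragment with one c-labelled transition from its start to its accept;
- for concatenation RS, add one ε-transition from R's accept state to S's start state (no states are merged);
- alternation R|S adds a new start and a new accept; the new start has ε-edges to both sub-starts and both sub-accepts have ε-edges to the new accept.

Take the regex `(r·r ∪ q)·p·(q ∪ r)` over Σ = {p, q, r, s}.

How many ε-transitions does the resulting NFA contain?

11

Recursing over subexpressions:
Each of the 6 symbol leaves contributes 0 ε-transitions.
  r·r : 1 ε-transition
  r·r ∪ q : 5 ε-transitions
  q ∪ r : 4 ε-transitions
  (r·r ∪ q)·p·(q ∪ r) : 11 ε-transitions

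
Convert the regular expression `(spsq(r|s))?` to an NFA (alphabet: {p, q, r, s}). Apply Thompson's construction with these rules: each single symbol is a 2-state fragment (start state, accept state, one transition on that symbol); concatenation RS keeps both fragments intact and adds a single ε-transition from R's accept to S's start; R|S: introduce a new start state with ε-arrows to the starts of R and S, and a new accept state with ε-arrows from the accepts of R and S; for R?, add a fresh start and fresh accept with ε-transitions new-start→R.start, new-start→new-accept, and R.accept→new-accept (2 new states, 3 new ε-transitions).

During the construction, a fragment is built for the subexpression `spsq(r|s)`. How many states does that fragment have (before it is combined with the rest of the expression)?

Fragment for `spsq(r|s)`:
Each of the 6 symbol leaves contributes a 2-state fragment.
  r|s → 6 states
  spsq(r|s) → 14 states

14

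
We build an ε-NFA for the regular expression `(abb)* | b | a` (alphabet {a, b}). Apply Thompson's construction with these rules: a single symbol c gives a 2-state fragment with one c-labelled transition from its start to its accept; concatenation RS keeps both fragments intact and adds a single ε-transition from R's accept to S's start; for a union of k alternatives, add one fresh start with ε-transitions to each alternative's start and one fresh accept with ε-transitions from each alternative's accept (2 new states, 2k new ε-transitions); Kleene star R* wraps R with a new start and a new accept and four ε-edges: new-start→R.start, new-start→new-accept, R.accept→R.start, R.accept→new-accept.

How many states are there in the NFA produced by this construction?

14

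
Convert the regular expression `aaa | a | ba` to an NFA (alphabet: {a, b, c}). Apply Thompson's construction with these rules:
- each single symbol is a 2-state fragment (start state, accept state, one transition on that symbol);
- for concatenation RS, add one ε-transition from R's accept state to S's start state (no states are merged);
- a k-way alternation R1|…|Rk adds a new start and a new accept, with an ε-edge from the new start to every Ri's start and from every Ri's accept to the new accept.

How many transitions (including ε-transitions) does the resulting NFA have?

15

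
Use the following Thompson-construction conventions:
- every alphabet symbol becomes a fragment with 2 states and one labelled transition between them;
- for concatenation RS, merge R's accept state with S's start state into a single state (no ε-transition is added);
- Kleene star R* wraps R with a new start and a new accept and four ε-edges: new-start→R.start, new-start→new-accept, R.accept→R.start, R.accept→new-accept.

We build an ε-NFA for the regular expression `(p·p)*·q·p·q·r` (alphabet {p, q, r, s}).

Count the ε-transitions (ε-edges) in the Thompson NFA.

4

By structural recursion:
Each of the 6 symbol leaves contributes 0 ε-transitions.
  p·p → 0 ε-transitions
  (p·p)* → 4 ε-transitions
  (p·p)*·q·p·q·r → 4 ε-transitions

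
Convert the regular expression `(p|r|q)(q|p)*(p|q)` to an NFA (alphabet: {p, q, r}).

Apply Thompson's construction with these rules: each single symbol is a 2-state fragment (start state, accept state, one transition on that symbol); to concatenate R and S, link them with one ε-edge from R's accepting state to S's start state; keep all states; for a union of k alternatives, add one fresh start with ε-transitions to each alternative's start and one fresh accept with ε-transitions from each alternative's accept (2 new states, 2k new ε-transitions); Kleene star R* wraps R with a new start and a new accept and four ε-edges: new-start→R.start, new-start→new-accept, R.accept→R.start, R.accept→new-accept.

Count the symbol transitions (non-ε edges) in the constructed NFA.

Bottom-up over the parse tree:
Each of the 7 symbol leaves contributes exactly 1 symbol transition.
  p|r|q = 3 symbol transitions
  q|p = 2 symbol transitions
  (q|p)* = 2 symbol transitions
  p|q = 2 symbol transitions
  (p|r|q)(q|p)*(p|q) = 7 symbol transitions

7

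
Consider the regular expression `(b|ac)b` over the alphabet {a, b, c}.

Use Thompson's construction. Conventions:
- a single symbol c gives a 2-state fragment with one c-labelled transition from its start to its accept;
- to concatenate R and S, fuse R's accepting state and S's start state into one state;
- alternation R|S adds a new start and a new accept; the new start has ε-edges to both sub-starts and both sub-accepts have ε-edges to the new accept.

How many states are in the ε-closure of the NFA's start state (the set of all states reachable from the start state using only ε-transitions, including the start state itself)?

3

Let C(F) = |ε-closure(F.start)| within fragment F, and note whether F accepts ε. Symbol fragments have C = 1 and do not accept ε. Then:
  ac — |closure| equals the left operand's closure size = 1 (its accept is not ε-reachable, so the closure stops there)
  b|ac — new start ε-reaches every alternative's start; none of them accept ε, so the new accept is not reached: |closure| = 1 + 1 + 1 = 3
  (b|ac)b — same as the first factor's closure: |closure| = 3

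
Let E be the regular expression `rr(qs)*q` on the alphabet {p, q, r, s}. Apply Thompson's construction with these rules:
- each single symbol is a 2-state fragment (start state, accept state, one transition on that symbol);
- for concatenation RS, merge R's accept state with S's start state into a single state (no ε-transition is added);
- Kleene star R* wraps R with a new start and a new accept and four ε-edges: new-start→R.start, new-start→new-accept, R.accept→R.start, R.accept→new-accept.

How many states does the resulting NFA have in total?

8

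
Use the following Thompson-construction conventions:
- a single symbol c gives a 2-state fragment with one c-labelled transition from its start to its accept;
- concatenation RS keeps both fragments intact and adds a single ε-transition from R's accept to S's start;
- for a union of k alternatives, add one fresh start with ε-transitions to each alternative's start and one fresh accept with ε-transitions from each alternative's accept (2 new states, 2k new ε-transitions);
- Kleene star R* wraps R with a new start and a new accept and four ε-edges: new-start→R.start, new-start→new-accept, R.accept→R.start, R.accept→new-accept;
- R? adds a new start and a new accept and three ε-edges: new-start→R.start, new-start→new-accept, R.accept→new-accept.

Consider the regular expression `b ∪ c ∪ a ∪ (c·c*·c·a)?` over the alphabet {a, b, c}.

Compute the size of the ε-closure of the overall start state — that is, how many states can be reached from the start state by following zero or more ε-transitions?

8

Work bottom-up. For each fragment F, track |ε-closure(F.start)| and whether F's accept lies in that closure (i.e. whether F accepts ε). A single-symbol fragment has closure size 1 and does not accept ε.
  c* — new start has ε-edges to the inner start and to the new accept, so |closure| = 2 + 1 = 3
  c·c*·c·a — same as the first factor's closure: |closure| = 1
  (c·c*·c·a)? — new start has ε-edges to the inner start and to the new accept, so |closure| = 2 + 1 = 3
  b ∪ c ∪ a ∪ (c·c*·c·a)? — new start ε-reaches every alternative's start; at least one alternative accepts ε, so the union's new accept is reached too: |closure| = 1 + 1 + 1 + 1 + 3 + 1 = 8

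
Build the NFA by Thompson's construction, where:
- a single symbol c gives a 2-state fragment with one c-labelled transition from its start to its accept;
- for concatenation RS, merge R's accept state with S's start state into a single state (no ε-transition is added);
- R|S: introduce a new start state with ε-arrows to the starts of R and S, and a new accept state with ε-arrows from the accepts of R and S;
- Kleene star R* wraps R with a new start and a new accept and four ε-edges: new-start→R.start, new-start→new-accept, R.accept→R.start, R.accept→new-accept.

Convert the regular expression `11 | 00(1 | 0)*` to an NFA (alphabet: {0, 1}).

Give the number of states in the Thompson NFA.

Bottom-up over the parse tree:
Each of the 6 symbol leaves contributes a 2-state fragment.
  11 — 3 states
  1 | 0 — 6 states
  (1 | 0)* — 8 states
  00(1 | 0)* — 10 states
  11 | 00(1 | 0)* — 15 states

15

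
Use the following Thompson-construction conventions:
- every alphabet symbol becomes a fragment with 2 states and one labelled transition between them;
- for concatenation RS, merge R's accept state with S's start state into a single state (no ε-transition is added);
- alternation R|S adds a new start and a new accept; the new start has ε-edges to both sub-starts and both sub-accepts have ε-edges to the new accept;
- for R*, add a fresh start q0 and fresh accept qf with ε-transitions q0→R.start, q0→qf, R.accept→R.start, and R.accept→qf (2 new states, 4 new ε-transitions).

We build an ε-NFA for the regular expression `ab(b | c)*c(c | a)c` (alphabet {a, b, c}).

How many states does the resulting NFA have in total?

17

Recursing over subexpressions:
Each of the 8 symbol leaves contributes a 2-state fragment.
  b | c = 6 states
  (b | c)* = 8 states
  c | a = 6 states
  ab(b | c)*c(c | a)c = 17 states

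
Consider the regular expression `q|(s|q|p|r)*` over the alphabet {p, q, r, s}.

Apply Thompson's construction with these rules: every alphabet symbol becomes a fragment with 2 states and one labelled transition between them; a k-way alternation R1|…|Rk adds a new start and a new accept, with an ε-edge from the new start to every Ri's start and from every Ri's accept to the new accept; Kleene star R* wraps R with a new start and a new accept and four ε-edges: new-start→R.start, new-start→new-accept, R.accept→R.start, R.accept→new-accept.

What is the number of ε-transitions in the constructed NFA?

16

Bottom-up over the parse tree:
Each of the 5 symbol leaves contributes 0 ε-transitions.
  s|q|p|r : 8 ε-transitions
  (s|q|p|r)* : 12 ε-transitions
  q|(s|q|p|r)* : 16 ε-transitions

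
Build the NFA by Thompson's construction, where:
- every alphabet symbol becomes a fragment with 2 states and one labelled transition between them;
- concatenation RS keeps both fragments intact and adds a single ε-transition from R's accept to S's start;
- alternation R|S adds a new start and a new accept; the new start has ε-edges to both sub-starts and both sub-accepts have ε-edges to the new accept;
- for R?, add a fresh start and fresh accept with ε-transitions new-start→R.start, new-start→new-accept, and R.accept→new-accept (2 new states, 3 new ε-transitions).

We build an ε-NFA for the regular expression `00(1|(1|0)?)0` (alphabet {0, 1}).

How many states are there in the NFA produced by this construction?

18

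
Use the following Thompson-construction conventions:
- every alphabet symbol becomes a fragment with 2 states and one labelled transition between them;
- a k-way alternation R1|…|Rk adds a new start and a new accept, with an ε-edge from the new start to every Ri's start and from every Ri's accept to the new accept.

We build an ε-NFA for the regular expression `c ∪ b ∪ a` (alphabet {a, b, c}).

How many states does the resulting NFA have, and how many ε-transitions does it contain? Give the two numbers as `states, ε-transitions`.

8, 6

Bottom-up over the parse tree:
Each of the 3 symbol leaves contributes 2 states and 0 ε-transitions.
  c ∪ b ∪ a : 8 states, 6 ε-transitions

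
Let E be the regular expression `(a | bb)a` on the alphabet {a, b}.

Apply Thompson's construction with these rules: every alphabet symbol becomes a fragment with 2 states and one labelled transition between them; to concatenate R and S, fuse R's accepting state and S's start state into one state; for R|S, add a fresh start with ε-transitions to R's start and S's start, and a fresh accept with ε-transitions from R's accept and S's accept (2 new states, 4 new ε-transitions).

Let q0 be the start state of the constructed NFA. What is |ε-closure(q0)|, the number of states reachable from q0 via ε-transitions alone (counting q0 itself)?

Let C(F) = |ε-closure(F.start)| within fragment F, and note whether F accepts ε. Symbol fragments have C = 1 and do not accept ε. Then:
  bb : C equals the left operand's closure size = 1 (its accept is not ε-reachable, so the closure stops there)
  a | bb : C = 1 + 1 + 1 = 3 (the new accept is not ε-reachable since no branch accepts ε)
  (a | bb)a : C equals the left operand's closure size = 3 (its accept is not ε-reachable, so the closure stops there)

3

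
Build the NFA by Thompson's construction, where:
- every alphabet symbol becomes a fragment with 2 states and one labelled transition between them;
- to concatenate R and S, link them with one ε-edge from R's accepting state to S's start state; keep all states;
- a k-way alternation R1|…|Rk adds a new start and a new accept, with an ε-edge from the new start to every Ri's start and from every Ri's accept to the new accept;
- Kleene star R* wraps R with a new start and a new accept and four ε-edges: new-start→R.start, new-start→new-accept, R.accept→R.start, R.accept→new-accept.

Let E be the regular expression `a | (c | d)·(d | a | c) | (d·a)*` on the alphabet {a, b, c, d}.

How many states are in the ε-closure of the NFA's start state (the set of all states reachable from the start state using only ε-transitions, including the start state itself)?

Let C(F) = |ε-closure(F.start)| within fragment F, and note whether F accepts ε. Symbol fragments have C = 1 and do not accept ε. Then:
  c | d : new start ε-reaches every alternative's start; none of them accept ε, so the new accept is not reached: |closure| = 1 + 1 + 1 = 3
  d | a | c : |closure| = 1 + 1 + 1 + 1 = 4 (the new accept is not ε-reachable since no branch accepts ε)
  (c | d)·(d | a | c) : same as the first factor's closure: |closure| = 3
  d·a : same as the first factor's closure: |closure| = 1
  (d·a)* : the star's fresh start ε-reaches both the body's start and the fresh accept: |closure| = 2 + 1 = 3
  a | (c | d)·(d | a | c) | (d·a)* : |closure| = 1 (new start) + (1 + 3 + 3) + 1 (new accept, since some branch ε-reaches its own accept) = 9

9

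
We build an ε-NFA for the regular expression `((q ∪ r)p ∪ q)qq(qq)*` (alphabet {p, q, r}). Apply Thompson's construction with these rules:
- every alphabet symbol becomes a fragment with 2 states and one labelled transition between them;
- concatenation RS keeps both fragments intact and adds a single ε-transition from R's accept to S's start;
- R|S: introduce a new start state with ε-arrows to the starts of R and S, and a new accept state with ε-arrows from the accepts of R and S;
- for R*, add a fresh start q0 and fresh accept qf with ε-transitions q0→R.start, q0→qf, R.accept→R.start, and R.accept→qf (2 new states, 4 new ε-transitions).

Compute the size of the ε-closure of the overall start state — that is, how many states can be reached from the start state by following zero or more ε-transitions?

5

Let C(F) = |ε-closure(F.start)| within fragment F, and note whether F accepts ε. Symbol fragments have C = 1 and do not accept ε. Then:
  q ∪ r → C = 1 + 1 + 1 = 3 (the new accept is not ε-reachable since no branch accepts ε)
  (q ∪ r)p → same as the first factor's closure: C = 3
  (q ∪ r)p ∪ q → new start ε-reaches every alternative's start; none of them accept ε, so the new accept is not reached: C = 1 + 3 + 1 = 5
  qq → same as the first factor's closure: C = 1
  (qq)* → C = 1 (new start) + 1 (body) + 1 (new accept) = 3
  ((q ∪ r)p ∪ q)qq(qq)* → C equals the left operand's closure size = 5 (its accept is not ε-reachable, so the closure stops there)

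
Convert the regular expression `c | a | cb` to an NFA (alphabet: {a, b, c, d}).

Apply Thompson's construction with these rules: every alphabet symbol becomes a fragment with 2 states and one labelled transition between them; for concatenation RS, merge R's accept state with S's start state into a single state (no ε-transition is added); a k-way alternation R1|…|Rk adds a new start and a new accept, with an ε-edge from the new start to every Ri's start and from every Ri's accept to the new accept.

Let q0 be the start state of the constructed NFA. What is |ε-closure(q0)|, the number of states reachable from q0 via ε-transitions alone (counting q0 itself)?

Let C(F) = |ε-closure(F.start)| within fragment F, and note whether F accepts ε. Symbol fragments have C = 1 and do not accept ε. Then:
  cb : |closure| equals the left operand's closure size = 1 (its accept is not ε-reachable, so the closure stops there)
  c | a | cb : |closure| = 1 + 1 + 1 + 1 = 4 (the new accept is not ε-reachable since no branch accepts ε)

4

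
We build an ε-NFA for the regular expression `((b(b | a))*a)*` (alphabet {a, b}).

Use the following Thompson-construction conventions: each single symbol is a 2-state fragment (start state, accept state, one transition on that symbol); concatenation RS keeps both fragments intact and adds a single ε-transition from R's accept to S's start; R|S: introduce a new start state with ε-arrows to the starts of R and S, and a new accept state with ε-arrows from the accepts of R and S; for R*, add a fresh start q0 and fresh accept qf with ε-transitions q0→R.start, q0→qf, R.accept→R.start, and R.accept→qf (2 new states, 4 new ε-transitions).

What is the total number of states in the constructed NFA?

Bottom-up over the parse tree:
Each of the 4 symbol leaves contributes a 2-state fragment.
  b | a — 6 states
  b(b | a) — 8 states
  (b(b | a))* — 10 states
  (b(b | a))*a — 12 states
  ((b(b | a))*a)* — 14 states

14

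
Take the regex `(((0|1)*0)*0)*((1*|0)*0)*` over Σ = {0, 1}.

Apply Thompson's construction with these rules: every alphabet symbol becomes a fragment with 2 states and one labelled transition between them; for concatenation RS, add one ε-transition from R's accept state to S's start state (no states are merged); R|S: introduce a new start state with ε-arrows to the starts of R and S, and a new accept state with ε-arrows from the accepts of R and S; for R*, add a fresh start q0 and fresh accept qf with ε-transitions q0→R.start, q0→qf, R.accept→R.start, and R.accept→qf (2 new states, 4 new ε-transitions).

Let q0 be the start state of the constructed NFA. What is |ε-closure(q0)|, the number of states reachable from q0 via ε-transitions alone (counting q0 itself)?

Let C(F) = |ε-closure(F.start)| within fragment F, and note whether F accepts ε. Symbol fragments have C = 1 and do not accept ε. Then:
  0|1 — |ε-closure| = 1 + 1 + 1 = 3 (the new accept is not ε-reachable since no branch accepts ε)
  (0|1)* — the star's fresh start ε-reaches both the body's start and the fresh accept: |ε-closure| = 2 + 3 = 5
  (0|1)*0 — |ε-closure| = 5 + 1 = 6 (closure spills across the concat boundary because the left factor accepts ε)
  ((0|1)*0)* — new start has ε-edges to the inner start and to the new accept, so |ε-closure| = 2 + 6 = 8
  ((0|1)*0)*0 — |ε-closure| = 8 + 1 = 9 (closure spills across the concat boundary because the left factor accepts ε)
  (((0|1)*0)*0)* — the star's fresh start ε-reaches both the body's start and the fresh accept: |ε-closure| = 2 + 9 = 11
  1* — the star's fresh start ε-reaches both the body's start and the fresh accept: |ε-closure| = 2 + 1 = 3
  1*|0 — new start ε-reaches every alternative's start; at least one alternative accepts ε, so the union's new accept is reached too: |ε-closure| = 1 + 3 + 1 + 1 = 6
  (1*|0)* — |ε-closure| = 1 (new start) + 6 (body) + 1 (new accept) = 8
  (1*|0)*0 — |ε-closure| = 8 + 1 = 9 (closure spills across the concat boundary because the left factor accepts ε)
  ((1*|0)*0)* — the star's fresh start ε-reaches both the body's start and the fresh accept: |ε-closure| = 2 + 9 = 11
  (((0|1)*0)*0)*((1*|0)*0)* — the left operand accepts ε, so the closure extends into the next operand (via the concat ε-link); |ε-closure| = 11 + 11 = 22

22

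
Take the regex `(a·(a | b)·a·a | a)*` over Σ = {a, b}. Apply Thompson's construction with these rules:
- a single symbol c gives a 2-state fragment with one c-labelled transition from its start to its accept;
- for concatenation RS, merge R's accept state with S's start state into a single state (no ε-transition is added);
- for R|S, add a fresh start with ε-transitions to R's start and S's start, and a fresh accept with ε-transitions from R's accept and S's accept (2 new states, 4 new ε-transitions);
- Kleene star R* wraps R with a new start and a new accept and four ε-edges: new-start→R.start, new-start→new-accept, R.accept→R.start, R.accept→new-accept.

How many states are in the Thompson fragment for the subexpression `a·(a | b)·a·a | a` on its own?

Fragment for `a·(a | b)·a·a | a`:
Each of the 6 symbol leaves contributes a 2-state fragment.
  a | b → 6 states
  a·(a | b)·a·a → 9 states
  a·(a | b)·a·a | a → 13 states

13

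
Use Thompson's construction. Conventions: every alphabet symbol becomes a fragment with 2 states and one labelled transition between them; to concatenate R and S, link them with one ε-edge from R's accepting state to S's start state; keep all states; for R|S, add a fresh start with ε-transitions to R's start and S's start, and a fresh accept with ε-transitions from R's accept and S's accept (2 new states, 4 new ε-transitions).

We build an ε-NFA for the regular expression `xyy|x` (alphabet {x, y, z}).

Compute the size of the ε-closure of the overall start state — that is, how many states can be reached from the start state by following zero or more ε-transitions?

3

Compute the ε-closure size of each fragment's start state recursively; a symbol fragment's start has no outgoing ε-edge, so its closure is just itself (size 1).
  xyy → C equals the left operand's closure size = 1 (its accept is not ε-reachable, so the closure stops there)
  xyy|x → new start ε-reaches every alternative's start; none of them accept ε, so the new accept is not reached: C = 1 + 1 + 1 = 3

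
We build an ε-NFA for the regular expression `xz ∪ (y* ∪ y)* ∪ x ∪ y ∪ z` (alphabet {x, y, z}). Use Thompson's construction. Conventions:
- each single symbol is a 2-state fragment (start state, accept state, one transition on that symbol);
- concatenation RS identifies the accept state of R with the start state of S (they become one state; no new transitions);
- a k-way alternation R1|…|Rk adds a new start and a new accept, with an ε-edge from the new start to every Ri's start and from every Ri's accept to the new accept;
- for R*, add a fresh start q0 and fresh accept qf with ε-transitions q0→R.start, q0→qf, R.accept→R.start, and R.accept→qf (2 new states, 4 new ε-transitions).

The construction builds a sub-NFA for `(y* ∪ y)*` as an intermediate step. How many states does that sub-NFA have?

10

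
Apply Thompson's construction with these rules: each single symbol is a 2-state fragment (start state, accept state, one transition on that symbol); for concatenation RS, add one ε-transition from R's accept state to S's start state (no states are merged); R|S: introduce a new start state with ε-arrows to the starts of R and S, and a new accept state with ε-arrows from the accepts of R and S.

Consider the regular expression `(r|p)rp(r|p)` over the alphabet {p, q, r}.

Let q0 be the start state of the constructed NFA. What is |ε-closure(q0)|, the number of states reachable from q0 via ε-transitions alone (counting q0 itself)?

Work bottom-up. For each fragment F, track |ε-closure(F.start)| and whether F's accept lies in that closure (i.e. whether F accepts ε). A single-symbol fragment has closure size 1 and does not accept ε.
  r|p : C = 1 + 1 + 1 = 3 (the new accept is not ε-reachable since no branch accepts ε)
  r|p : C = 1 + 1 + 1 = 3 (the new accept is not ε-reachable since no branch accepts ε)
  (r|p)rp(r|p) : C equals the left operand's closure size = 3 (its accept is not ε-reachable, so the closure stops there)

3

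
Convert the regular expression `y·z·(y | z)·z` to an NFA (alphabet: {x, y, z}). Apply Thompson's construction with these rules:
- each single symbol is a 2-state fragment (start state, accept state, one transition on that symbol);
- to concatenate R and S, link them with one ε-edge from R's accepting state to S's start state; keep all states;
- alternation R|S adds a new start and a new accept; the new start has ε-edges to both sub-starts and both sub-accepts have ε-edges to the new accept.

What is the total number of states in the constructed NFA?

12

Bottom-up over the parse tree:
Each of the 5 symbol leaves contributes a 2-state fragment.
  y | z : 6 states
  y·z·(y | z)·z : 12 states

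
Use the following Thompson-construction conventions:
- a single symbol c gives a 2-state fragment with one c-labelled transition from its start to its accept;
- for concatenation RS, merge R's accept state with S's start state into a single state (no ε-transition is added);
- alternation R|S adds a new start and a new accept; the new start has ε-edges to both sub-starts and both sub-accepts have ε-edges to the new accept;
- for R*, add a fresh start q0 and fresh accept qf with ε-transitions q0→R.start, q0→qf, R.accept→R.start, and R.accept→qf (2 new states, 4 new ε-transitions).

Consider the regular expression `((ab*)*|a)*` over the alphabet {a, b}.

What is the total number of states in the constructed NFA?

13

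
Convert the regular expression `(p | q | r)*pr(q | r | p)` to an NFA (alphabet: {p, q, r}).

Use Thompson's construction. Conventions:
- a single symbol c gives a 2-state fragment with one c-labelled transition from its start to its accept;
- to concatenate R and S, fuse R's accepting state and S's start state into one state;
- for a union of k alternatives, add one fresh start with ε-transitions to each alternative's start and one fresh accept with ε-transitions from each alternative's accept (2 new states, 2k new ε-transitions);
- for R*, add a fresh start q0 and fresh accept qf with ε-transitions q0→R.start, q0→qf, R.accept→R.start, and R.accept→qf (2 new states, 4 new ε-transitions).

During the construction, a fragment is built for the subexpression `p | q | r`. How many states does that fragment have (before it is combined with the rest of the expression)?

8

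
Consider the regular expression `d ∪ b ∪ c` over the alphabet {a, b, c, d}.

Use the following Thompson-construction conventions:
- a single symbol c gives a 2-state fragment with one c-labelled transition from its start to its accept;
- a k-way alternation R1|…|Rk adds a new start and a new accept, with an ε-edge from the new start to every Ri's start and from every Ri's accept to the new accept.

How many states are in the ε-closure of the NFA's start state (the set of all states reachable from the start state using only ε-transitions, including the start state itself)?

Compute the ε-closure size of each fragment's start state recursively; a symbol fragment's start has no outgoing ε-edge, so its closure is just itself (size 1).
  d ∪ b ∪ c → C = 1 + 1 + 1 + 1 = 4 (the new accept is not ε-reachable since no branch accepts ε)

4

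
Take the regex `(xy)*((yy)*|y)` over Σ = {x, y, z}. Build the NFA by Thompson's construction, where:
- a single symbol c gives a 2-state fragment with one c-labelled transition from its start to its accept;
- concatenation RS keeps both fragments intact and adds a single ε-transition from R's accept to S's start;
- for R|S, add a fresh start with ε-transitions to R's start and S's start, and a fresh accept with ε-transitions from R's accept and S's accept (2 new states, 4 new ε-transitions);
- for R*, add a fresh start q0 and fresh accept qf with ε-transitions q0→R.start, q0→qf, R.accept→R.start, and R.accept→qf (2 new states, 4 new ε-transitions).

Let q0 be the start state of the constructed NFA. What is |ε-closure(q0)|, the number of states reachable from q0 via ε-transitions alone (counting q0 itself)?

Let C(F) = |ε-closure(F.start)| within fragment F, and note whether F accepts ε. Symbol fragments have C = 1 and do not accept ε. Then:
  xy — |closure| equals the left operand's closure size = 1 (its accept is not ε-reachable, so the closure stops there)
  (xy)* — |closure| = 1 (new start) + 1 (body) + 1 (new accept) = 3
  yy — |closure| equals the left operand's closure size = 1 (its accept is not ε-reachable, so the closure stops there)
  (yy)* — the star's fresh start ε-reaches both the body's start and the fresh accept: |closure| = 2 + 1 = 3
  (yy)*|y — |closure| = 1 (new start) + (3 + 1) + 1 (new accept, since some branch ε-reaches its own accept) = 6
  (xy)*((yy)*|y) — |closure| = 3 + 6 = 9 (closure spills across the concat boundary because the left factor accepts ε)

9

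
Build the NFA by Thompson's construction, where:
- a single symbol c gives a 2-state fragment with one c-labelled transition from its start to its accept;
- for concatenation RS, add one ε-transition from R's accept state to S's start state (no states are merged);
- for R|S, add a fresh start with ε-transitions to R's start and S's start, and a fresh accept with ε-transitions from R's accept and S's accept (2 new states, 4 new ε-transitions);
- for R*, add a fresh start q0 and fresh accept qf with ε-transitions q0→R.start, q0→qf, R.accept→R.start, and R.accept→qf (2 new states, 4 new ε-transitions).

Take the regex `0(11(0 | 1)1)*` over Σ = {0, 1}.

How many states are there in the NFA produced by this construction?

Building bottom-up:
Each of the 6 symbol leaves contributes a 2-state fragment.
  0 | 1 = 6 states
  11(0 | 1)1 = 12 states
  (11(0 | 1)1)* = 14 states
  0(11(0 | 1)1)* = 16 states

16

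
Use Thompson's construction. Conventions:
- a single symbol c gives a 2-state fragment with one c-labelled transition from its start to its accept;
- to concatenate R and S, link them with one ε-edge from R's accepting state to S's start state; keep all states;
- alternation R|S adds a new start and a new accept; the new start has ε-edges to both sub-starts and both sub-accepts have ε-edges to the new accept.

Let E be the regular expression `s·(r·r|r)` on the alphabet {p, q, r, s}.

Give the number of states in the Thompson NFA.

10

Per subexpression:
Each of the 4 symbol leaves contributes a 2-state fragment.
  r·r : 4 states
  r·r|r : 8 states
  s·(r·r|r) : 10 states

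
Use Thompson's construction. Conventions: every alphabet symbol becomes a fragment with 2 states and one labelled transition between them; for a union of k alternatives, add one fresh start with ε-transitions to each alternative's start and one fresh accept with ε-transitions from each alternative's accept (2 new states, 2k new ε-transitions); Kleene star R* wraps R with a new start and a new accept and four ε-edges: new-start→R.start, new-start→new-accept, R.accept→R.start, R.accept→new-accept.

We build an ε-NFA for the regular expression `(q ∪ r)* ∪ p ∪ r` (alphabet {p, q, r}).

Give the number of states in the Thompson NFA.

14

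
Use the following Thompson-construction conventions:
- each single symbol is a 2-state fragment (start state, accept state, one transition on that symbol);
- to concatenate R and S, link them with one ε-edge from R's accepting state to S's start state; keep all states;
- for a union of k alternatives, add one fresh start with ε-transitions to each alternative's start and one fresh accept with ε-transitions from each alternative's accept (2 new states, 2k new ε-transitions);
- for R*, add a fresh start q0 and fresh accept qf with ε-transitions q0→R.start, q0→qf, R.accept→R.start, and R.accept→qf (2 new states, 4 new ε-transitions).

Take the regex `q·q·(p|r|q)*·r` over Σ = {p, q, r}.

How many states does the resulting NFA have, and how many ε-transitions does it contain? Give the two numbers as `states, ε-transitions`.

16, 13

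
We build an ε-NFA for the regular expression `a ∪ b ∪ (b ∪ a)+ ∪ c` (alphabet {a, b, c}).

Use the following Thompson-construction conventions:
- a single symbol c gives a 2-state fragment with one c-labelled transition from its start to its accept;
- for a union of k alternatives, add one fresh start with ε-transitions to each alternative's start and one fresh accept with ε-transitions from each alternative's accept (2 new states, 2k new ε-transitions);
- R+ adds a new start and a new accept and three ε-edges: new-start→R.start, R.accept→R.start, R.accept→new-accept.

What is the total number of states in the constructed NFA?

16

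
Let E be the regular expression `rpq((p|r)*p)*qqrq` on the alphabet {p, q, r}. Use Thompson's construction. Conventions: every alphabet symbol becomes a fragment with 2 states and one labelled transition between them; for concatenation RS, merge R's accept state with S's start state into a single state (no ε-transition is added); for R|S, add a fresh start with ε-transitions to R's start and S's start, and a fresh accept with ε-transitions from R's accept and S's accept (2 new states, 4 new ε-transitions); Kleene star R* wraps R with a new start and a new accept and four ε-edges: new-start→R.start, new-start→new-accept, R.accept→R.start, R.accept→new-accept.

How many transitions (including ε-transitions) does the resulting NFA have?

22

Building bottom-up:
Each of the 10 symbol leaves contributes 1 transition (1 symbol, 0 ε).
  p|r = 6 transitions (2 symbol, 4 ε)
  (p|r)* = 10 transitions (2 symbol, 8 ε)
  (p|r)*p = 11 transitions (3 symbol, 8 ε)
  ((p|r)*p)* = 15 transitions (3 symbol, 12 ε)
  rpq((p|r)*p)*qqrq = 22 transitions (10 symbol, 12 ε)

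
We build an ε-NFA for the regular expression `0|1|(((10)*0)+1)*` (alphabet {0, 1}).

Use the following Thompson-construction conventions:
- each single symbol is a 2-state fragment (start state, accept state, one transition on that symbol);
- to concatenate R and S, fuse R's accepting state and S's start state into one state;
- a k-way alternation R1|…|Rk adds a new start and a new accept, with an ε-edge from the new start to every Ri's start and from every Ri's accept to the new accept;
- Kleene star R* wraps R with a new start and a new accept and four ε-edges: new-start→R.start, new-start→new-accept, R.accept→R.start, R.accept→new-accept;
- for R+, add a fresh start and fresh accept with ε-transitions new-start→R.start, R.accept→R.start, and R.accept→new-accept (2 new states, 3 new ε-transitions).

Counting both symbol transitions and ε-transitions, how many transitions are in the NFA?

23

Recursing over subexpressions:
Each of the 6 symbol leaves contributes 1 transition (1 symbol, 0 ε).
  10 : 2 transitions (2 symbol, 0 ε)
  (10)* : 6 transitions (2 symbol, 4 ε)
  (10)*0 : 7 transitions (3 symbol, 4 ε)
  ((10)*0)+ : 10 transitions (3 symbol, 7 ε)
  ((10)*0)+1 : 11 transitions (4 symbol, 7 ε)
  (((10)*0)+1)* : 15 transitions (4 symbol, 11 ε)
  0|1|(((10)*0)+1)* : 23 transitions (6 symbol, 17 ε)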